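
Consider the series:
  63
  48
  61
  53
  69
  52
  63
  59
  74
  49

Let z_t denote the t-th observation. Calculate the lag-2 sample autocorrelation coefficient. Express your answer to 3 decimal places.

Mean z̄ = (63 + 48 + 61 + 53 + 69 + 52 + 63 + 59 + 74 + 49)/10 = 59.1000
Numerator Σ_{t=1}^{8}(z_t−z̄)(z_{t+2}−z̄) = 235.6800
Denominator Σ(z_t−z̄)² = 666.9000
r_2 = 235.6800 / 666.9000 = 0.353

0.353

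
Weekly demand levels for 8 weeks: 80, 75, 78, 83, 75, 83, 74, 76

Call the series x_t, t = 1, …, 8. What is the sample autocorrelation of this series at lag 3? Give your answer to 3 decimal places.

0.054

Mean x̄ = (80 + 75 + 78 + 83 + 75 + 83 + 74 + 76)/8 = 78.0000
Deviations from mean: 2.0000, -3.0000, 0.0000, 5.0000, -3.0000, 5.0000, -4.0000, -2.0000
Σ(x_t−x̄)(x_{t+3}−x̄) = (10.0000) + (9.0000) + (0.0000) + (-20.0000) + (6.0000) = 5.0000
Denominator Σ(x_t−x̄)² = 92.0000
r_3 = 5.0000 / 92.0000 = 0.054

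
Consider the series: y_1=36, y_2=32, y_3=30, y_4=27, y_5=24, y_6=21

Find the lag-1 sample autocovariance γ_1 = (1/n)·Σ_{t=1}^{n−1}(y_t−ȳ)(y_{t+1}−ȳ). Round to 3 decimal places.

Mean ȳ = (36 + 32 + 30 + 27 + 24 + 21)/6 = 28.3333
Deviations: 7.6667, 3.6667, 1.6667, -1.3333, -4.3333, -7.3333
Σ_{t=1}^{5}(y_t−ȳ)(y_{t+1}−ȳ) = 69.5556
γ_1 = 69.5556 / 6 = 11.593

11.593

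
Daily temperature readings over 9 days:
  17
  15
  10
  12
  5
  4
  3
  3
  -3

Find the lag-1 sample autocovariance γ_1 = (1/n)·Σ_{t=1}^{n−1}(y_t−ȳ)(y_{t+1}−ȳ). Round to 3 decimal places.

Mean ȳ = (17 + 15 + 10 + 12 + 5 + 4 + 3 + 3 − 3)/9 = 7.3333
Σ_{t=1}^{8}(y_t−ȳ)(y_{t+1}−ȳ) = 181.8889
γ_1 = 181.8889 / 9 = 20.210

20.210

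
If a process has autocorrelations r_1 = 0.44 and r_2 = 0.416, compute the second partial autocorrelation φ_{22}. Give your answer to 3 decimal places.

0.276

φ_{22} = (r_2 − r_1²) / (1 − r_1²)
r_1² = (0.44)² = 0.1936
Numerator = 0.416 − 0.1936 = 0.2224; denominator = 1 − 0.1936 = 0.8064
φ_{22} = 0.2224 / 0.8064 = 0.276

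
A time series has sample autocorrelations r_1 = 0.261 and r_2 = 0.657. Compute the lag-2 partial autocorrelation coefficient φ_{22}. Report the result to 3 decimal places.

φ_{22} = (r_2 − r_1²) / (1 − r_1²)
r_1² = (0.261)² = 0.068121
Numerator = 0.657 − 0.0681 = 0.5889; denominator = 1 − 0.0681 = 0.9319
φ_{22} = 0.5889 / 0.9319 = 0.632

0.632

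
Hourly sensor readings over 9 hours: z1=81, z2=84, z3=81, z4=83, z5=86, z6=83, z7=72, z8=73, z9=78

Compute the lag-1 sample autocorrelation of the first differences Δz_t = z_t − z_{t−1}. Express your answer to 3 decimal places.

First differences Δz: 3, -3, 2, 3, -3, -11, 1, 5
Mean of differences = -0.3750
Numerator Σ(Δz_t−Δz̄)(Δz_{t+1}−Δz̄) = 4.7344
Denominator Σ(Δz_t−Δz̄)² = 185.8750
r_1(Δz) = 4.7344 / 185.8750 = 0.025

0.025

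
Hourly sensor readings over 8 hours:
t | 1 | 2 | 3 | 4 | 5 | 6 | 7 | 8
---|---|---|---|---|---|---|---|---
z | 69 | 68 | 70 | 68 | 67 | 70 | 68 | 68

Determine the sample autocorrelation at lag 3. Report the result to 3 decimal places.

Mean z̄ = (69 + 68 + 70 + 68 + 67 + 70 + 68 + 68)/8 = 68.5000
Deviations from mean: 0.5000, -0.5000, 1.5000, -0.5000, -1.5000, 1.5000, -0.5000, -0.5000
Numerator Σ_{t=1}^{5}(z_t−z̄)(z_{t+3}−z̄) = 3.7500
Denominator Σ(z_t−z̄)² = 8.0000
r_3 = 3.7500 / 8.0000 = 0.469

0.469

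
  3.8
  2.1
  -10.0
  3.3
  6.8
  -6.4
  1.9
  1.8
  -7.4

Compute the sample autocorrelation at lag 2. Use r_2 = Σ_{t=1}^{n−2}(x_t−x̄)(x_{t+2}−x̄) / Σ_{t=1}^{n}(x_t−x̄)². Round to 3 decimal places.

Mean x̄ = (3.8 + 2.1 − 10.0 + 3.3 + 6.8 − 6.4 + 1.9 + 1.8 − 7.4)/9 = -0.4556
Numerator Σ_{t=1}^{7}(x_t−x̄)(x_{t+2}−x̄) = -135.2695
Denominator Σ(x_t−x̄)² = 276.6822
r_2 = -135.2695 / 276.6822 = -0.489

-0.489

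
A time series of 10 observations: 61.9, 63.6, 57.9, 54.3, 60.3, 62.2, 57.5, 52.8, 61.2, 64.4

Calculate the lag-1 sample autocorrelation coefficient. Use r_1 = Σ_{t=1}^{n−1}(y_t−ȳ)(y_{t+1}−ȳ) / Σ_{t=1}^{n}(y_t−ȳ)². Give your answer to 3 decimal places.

0.112

Mean ȳ = (61.9 + 63.6 + 57.9 + 54.3 + 60.3 + 62.2 + 57.5 + 52.8 + 61.2 + 64.4)/10 = 59.6100
Numerator Σ_{t=1}^{9}(y_t−ȳ)(y_{t+1}−ȳ) = 15.2099
Denominator Σ(y_t−ȳ)² = 135.7690
r_1 = 15.2099 / 135.7690 = 0.112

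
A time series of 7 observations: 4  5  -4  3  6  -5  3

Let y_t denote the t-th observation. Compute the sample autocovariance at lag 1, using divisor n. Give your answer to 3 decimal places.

Mean ȳ = (4 + 5 − 4 + 3 + 6 − 5 + 3)/7 = 1.7143
Σ_{t=1}^{6}(y_t−ȳ)(y_{t+1}−ȳ) = -50.5102
γ_1 = -50.5102 / 7 = -7.216

-7.216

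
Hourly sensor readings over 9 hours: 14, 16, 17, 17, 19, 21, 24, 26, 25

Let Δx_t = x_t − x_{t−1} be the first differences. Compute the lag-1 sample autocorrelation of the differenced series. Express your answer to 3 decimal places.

First differences Δx: 2, 1, 0, 2, 2, 3, 2, -1
Mean of differences = 1.3750
Numerator Σ(Δx_t−Δx̄)(Δx_{t+1}−Δx̄) = 0.3594
Denominator Σ(Δx_t−Δx̄)² = 11.8750
r_1(Δx) = 0.3594 / 11.8750 = 0.030

0.030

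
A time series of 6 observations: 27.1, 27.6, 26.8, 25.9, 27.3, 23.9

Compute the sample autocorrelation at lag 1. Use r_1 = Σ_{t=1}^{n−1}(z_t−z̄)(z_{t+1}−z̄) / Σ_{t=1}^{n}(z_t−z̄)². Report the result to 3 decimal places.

-0.175

Mean z̄ = (27.1 + 27.6 + 26.8 + 25.9 + 27.3 + 23.9)/6 = 26.4333
Deviations from mean: 0.6667, 1.1667, 0.3667, -0.5333, 0.8667, -2.5333
Σ(z_t−z̄)(z_{t+1}−z̄) = (0.7778) + (0.4278) + (-0.1956) + (-0.4622) + (-2.1956) = -1.6478
Denominator Σ(z_t−z̄)² = 9.3933
r_1 = -1.6478 / 9.3933 = -0.175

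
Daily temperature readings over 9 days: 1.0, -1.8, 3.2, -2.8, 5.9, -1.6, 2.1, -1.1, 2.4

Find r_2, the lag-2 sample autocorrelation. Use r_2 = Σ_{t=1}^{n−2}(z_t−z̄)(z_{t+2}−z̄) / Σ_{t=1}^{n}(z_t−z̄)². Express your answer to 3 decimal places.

0.675

Mean z̄ = (1.0 − 1.8 + 3.2 − 2.8 + 5.9 − 1.6 + 2.1 − 1.1 + 2.4)/9 = 0.8111
Numerator Σ_{t=1}^{7}(z_t−z̄)(z_{t+2}−z̄) = 43.9586
Denominator Σ(z_t−z̄)² = 65.1489
r_2 = 43.9586 / 65.1489 = 0.675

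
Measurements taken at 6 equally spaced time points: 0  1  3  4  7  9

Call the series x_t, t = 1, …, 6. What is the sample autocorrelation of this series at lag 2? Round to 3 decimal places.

0.017

Mean x̄ = (0 + 1 + 3 + 4 + 7 + 9)/6 = 4.0000
Deviations from mean: -4.0000, -3.0000, -1.0000, 0.0000, 3.0000, 5.0000
Numerator Σ_{t=1}^{4}(x_t−x̄)(x_{t+2}−x̄) = 1.0000
Denominator Σ(x_t−x̄)² = 60.0000
r_2 = 1.0000 / 60.0000 = 0.017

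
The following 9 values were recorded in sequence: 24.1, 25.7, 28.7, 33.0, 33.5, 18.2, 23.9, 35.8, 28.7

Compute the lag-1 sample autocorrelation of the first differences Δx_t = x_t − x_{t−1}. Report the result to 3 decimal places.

-0.201

First differences Δx: 1.6, 3.0, 4.3, 0.5, -15.3, 5.7, 11.9, -7.1
Mean of differences = 0.5750
Numerator Σ(Δx_t−Δx̄)(Δx_{t+1}−Δx̄) = -97.8081
Denominator Σ(Δx_t−Δx̄)² = 486.2550
r_1(Δx) = -97.8081 / 486.2550 = -0.201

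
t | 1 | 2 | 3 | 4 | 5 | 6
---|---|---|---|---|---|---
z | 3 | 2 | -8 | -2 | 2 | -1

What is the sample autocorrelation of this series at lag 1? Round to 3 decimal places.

Mean z̄ = (3 + 2 − 8 − 2 + 2 − 1)/6 = -0.6667
Σ(z_t−z̄)(z_{t+1}−z̄) = (9.7778) + (-19.5556) + (9.7778) + (-3.5556) + (-0.8889) = -4.4444
Denominator Σ(z_t−z̄)² = 83.3333
r_1 = -4.4444 / 83.3333 = -0.053

-0.053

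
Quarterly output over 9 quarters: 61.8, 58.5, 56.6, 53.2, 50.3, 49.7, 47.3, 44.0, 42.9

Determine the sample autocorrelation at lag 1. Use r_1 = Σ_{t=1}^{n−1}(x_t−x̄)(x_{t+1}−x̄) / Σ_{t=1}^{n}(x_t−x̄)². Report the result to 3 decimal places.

0.655

Mean x̄ = (61.8 + 58.5 + 56.6 + 53.2 + 50.3 + 49.7 + 47.3 + 44.0 + 42.9)/9 = 51.5889
Numerator Σ_{t=1}^{8}(x_t−x̄)(x_{t+1}−x̄) = 220.2221
Denominator Σ(x_t−x̄)² = 336.4489
r_1 = 220.2221 / 336.4489 = 0.655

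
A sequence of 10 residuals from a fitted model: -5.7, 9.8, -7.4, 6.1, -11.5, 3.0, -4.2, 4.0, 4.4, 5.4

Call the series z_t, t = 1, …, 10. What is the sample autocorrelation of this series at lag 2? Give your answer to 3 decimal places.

0.616

Mean z̄ = (-5.7 + 9.8 − 7.4 + 6.1 − 11.5 + 3.0 − 4.2 + 4.0 + 4.4 + 5.4)/10 = 0.3900
Numerator Σ_{t=1}^{8}(z_t−z̄)(z_{t+2}−z̄) = 272.3758
Denominator Σ(z_t−z̄)² = 442.3890
r_2 = 272.3758 / 442.3890 = 0.616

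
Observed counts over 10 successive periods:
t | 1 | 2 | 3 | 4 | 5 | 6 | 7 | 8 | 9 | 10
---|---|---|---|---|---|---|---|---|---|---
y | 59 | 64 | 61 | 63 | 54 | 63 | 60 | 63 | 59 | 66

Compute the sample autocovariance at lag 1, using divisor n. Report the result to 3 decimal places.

Mean ȳ = (59 + 64 + 61 + 63 + 54 + 63 + 60 + 63 + 59 + 66)/10 = 61.2000
Σ_{t=1}^{9}(y_t−ȳ)(y_{t+1}−ȳ) = -51.8400
γ_1 = -51.8400 / 10 = -5.184

-5.184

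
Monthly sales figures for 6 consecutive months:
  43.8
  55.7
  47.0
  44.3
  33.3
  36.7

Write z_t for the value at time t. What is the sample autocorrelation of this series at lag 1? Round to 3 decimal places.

0.354

Mean z̄ = (43.8 + 55.7 + 47.0 + 44.3 + 33.3 + 36.7)/6 = 43.4667
Σ(z_t−z̄)(z_{t+1}−z̄) = (4.0778) + (43.2244) + (2.9444) + (-8.4722) + (68.7944) = 110.5689
Denominator Σ(z_t−z̄)² = 312.0933
r_1 = 110.5689 / 312.0933 = 0.354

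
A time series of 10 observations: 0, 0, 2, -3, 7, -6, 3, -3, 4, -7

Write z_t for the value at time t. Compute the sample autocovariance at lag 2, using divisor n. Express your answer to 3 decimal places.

10.382

Mean z̄ = (0 + 0 + 2 − 3 + 7 − 6 + 3 − 3 + 4 − 7)/10 = -0.3000
Σ_{t=1}^{8}(z_t−z̄)(z_{t+2}−z̄) = 103.8200
γ_2 = 103.8200 / 10 = 10.382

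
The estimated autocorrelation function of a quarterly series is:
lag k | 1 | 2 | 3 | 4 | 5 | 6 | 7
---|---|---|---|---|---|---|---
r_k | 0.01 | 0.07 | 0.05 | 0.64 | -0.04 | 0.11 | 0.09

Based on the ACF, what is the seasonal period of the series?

4

The largest autocorrelation is r_4 = 0.64; the remaining lags stay at or below 0.11.
The dominant spike at lag 4 indicates a seasonal period of 4.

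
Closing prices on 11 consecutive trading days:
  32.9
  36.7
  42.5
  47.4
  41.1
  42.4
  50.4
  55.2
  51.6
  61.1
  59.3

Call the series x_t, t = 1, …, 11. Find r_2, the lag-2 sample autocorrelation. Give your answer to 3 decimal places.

Mean x̄ = (32.9 + 36.7 + 42.5 + 47.4 + 41.1 + 42.4 + 50.4 + 55.2 + 51.6 + 61.1 + 59.3)/11 = 47.3273
Numerator Σ_{t=1}^{9}(x_t−x̄)(x_{t+2}−x̄) = 213.3621
Denominator Σ(x_t−x̄)² = 830.1618
r_2 = 213.3621 / 830.1618 = 0.257

0.257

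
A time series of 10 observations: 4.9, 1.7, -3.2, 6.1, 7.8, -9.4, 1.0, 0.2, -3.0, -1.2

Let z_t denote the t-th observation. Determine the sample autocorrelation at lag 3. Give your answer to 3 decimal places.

0.449

Mean z̄ = (4.9 + 1.7 − 3.2 + 6.1 + 7.8 − 9.4 + 1.0 + 0.2 − 3.0 − 1.2)/10 = 0.4900
Σ(z_t−z̄)(z_{t+3}−z̄) = (24.7401) + (8.8451) + (36.4941) + (2.8611) + (-2.1199) + (34.5161) + (-0.8619) = 104.4747
Denominator Σ(z_t−z̄)² = 232.6290
r_3 = 104.4747 / 232.6290 = 0.449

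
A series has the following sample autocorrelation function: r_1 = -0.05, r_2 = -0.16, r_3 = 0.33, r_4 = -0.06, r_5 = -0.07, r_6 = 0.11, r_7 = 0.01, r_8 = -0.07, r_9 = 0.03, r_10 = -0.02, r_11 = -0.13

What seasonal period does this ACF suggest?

The largest autocorrelation is r_3 = 0.33; the remaining lags stay at or below 0.11.
The dominant spike at lag 3 indicates a seasonal period of 3.

3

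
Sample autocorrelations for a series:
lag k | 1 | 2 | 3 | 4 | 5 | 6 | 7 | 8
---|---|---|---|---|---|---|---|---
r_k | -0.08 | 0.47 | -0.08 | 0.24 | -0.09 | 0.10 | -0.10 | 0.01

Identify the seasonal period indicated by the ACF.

The largest autocorrelation is r_2 = 0.47, with a weaker echo at lag 4 (0.24); the remaining lags stay at or below 0.10.
The dominant spike at lag 2 indicates a seasonal period of 2.

2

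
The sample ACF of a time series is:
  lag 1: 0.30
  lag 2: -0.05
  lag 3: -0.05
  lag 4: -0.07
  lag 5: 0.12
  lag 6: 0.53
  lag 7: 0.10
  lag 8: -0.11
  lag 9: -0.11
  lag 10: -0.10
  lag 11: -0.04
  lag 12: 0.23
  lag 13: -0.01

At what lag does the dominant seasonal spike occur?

6

The largest autocorrelation is r_6 = 0.53; the remaining lags stay at or below 0.30.
The dominant spike at lag 6 indicates a seasonal period of 6.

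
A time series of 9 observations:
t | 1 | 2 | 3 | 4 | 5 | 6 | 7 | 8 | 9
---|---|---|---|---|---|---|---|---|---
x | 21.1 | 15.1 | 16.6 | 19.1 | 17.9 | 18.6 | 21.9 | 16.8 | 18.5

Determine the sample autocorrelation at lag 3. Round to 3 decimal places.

0.174

Mean x̄ = (21.1 + 15.1 + 16.6 + 19.1 + 17.9 + 18.6 + 21.9 + 16.8 + 18.5)/9 = 18.4000
Σ(x_t−x̄)(x_{t+3}−x̄) = (1.8900) + (1.6500) + (-0.3600) + (2.4500) + (0.8000) + (0.0200) = 6.4500
Denominator Σ(x_t−x̄)² = 37.0200
r_3 = 6.4500 / 37.0200 = 0.174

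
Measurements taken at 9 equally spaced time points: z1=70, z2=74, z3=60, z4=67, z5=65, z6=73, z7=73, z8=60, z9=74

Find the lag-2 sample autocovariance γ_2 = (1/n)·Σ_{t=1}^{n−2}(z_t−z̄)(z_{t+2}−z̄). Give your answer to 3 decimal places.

Mean z̄ = (70 + 74 + 60 + 67 + 65 + 73 + 73 + 60 + 74)/9 = 68.4444
Σ_{t=1}^{7}(z_t−z̄)(z_{t+2}−z̄) = -27.5062
γ_2 = -27.5062 / 9 = -3.056

-3.056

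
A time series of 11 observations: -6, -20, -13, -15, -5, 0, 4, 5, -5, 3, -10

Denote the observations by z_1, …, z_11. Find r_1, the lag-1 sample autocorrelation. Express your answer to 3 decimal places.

0.454

Mean z̄ = (-6 − 20 − 13 − 15 − 5 + 0 + 4 + 5 − 5 + 3 − 10)/11 = -5.6364
Numerator Σ_{t=1}^{10}(z_t−z̄)(z_{t+1}−z̄) = 308.9587
Denominator Σ(z_t−z̄)² = 680.5455
r_1 = 308.9587 / 680.5455 = 0.454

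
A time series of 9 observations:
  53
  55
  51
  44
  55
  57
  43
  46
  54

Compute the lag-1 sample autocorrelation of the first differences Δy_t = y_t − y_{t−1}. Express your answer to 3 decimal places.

First differences Δy: 2, -4, -7, 11, 2, -14, 3, 8
Mean of differences = 0.1250
Numerator Σ(Δy_t−Δȳ)(Δy_{t+1}−Δȳ) = -79.8906
Denominator Σ(Δy_t−Δȳ)² = 462.8750
r_1(Δy) = -79.8906 / 462.8750 = -0.173

-0.173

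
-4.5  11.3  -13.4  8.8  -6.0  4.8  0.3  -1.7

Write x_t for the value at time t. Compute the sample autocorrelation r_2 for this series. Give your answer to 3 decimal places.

0.583

Mean x̄ = (-4.5 + 11.3 − 13.4 + 8.8 − 6.0 + 4.8 + 0.3 − 1.7)/8 = -0.0500
Deviations from mean: -4.4500, 11.3500, -13.3500, 8.8500, -5.9500, 4.8500, 0.3500, -1.6500
Σ(x_t−x̄)(x_{t+2}−x̄) = (59.4075) + (100.4475) + (79.4325) + (42.9225) + (-2.0825) + (-8.0025) = 272.1250
Denominator Σ(x_t−x̄)² = 466.9400
r_2 = 272.1250 / 466.9400 = 0.583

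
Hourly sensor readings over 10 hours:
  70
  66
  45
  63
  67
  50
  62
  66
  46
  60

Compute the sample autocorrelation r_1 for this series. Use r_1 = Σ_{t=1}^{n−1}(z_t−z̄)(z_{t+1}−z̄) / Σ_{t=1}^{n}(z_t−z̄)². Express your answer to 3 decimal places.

Mean z̄ = (70 + 66 + 45 + 63 + 67 + 50 + 62 + 66 + 46 + 60)/10 = 59.5000
Numerator Σ_{t=1}^{9}(z_t−z̄)(z_{t+1}−z̄) = -223.7500
Denominator Σ(z_t−z̄)² = 752.5000
r_1 = -223.7500 / 752.5000 = -0.297

-0.297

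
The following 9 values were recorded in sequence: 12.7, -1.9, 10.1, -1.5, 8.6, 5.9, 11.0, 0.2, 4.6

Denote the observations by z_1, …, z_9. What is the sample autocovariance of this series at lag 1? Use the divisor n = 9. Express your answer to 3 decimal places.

-18.003

Mean z̄ = (12.7 − 1.9 + 10.1 − 1.5 + 8.6 + 5.9 + 11.0 + 0.2 + 4.6)/9 = 5.5222
Σ_{t=1}^{8}(z_t−z̄)(z_{t+1}−z̄) = -162.0249
γ_1 = -162.0249 / 9 = -18.003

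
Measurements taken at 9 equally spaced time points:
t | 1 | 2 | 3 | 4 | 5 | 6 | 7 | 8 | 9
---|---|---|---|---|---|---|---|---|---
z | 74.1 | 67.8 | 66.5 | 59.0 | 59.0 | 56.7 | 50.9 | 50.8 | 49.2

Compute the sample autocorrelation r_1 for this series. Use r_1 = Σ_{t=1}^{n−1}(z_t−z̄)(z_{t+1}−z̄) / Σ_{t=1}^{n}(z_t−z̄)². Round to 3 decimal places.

Mean z̄ = (74.1 + 67.8 + 66.5 + 59.0 + 59.0 + 56.7 + 50.9 + 50.8 + 49.2)/9 = 59.3333
Numerator Σ_{t=1}^{8}(z_t−z̄)(z_{t+1}−z̄) = 364.9456
Denominator Σ(z_t−z̄)² = 594.8800
r_1 = 364.9456 / 594.8800 = 0.613

0.613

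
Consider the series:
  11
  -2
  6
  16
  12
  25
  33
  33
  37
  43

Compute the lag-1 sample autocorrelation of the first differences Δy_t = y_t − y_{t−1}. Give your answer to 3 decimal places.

-0.268

First differences Δy: -13, 8, 10, -4, 13, 8, 0, 4, 6
Mean of differences = 3.5556
Numerator Σ(Δy_t−Δȳ)(Δy_{t+1}−Δȳ) = -139.3086
Denominator Σ(Δy_t−Δȳ)² = 520.2222
r_1(Δy) = -139.3086 / 520.2222 = -0.268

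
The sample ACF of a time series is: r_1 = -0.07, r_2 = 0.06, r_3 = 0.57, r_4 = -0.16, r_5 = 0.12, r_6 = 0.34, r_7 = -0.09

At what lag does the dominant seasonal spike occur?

3

The largest autocorrelation is r_3 = 0.57, with a weaker echo at lag 6 (0.34); the remaining lags stay at or below 0.12.
The dominant spike at lag 3 indicates a seasonal period of 3.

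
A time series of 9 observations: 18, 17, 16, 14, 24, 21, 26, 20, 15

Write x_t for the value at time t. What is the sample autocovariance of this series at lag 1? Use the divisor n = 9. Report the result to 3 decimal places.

2.778

Mean x̄ = (18 + 17 + 16 + 14 + 24 + 21 + 26 + 20 + 15)/9 = 19.0000
Σ_{t=1}^{8}(x_t−x̄)(x_{t+1}−x̄) = 25.0000
γ_1 = 25.0000 / 9 = 2.778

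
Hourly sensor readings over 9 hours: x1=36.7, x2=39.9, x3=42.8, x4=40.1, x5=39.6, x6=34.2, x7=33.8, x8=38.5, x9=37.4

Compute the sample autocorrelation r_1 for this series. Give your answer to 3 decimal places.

0.401

Mean x̄ = (36.7 + 39.9 + 42.8 + 40.1 + 39.6 + 34.2 + 33.8 + 38.5 + 37.4)/9 = 38.1111
Numerator Σ_{t=1}^{8}(x_t−x̄)(x_{t+1}−x̄) = 27.2354
Denominator Σ(x_t−x̄)² = 67.8889
r_1 = 27.2354 / 67.8889 = 0.401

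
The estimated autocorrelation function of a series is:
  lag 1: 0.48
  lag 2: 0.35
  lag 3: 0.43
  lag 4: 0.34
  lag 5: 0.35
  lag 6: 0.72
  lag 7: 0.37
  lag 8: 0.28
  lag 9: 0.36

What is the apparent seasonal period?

6

The largest autocorrelation is r_6 = 0.72; the remaining lags stay at or below 0.48. The elevated value at lag 1 (0.48), dropping to 0.35 at lag 2, reflects decaying short-term dependence rather than seasonality.
The dominant spike at lag 6 indicates a seasonal period of 6.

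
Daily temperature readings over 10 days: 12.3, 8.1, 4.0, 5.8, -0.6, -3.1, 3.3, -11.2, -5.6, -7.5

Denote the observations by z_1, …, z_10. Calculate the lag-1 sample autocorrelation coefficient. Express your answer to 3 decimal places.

0.423

Mean z̄ = (12.3 + 8.1 + 4.0 + 5.8 − 0.6 − 3.1 + 3.3 − 11.2 − 5.6 − 7.5)/10 = 0.5500
Numerator Σ_{t=1}^{9}(z_t−z̄)(z_{t+1}−z̄) = 210.4525
Denominator Σ(z_t−z̄)² = 497.4250
r_1 = 210.4525 / 497.4250 = 0.423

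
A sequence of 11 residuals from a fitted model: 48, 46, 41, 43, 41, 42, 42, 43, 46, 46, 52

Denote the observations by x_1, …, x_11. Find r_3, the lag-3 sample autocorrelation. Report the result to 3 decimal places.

Mean x̄ = (48 + 46 + 41 + 43 + 41 + 42 + 42 + 43 + 46 + 46 + 52)/11 = 44.5455
Numerator Σ_{t=1}^{8}(x_t−x̄)(x_{t+3}−x̄) = -10.9835
Denominator Σ(x_t−x̄)² = 116.7273
r_3 = -10.9835 / 116.7273 = -0.094

-0.094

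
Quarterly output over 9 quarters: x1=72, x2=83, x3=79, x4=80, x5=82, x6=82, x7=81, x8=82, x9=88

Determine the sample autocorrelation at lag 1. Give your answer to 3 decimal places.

Mean x̄ = (72 + 83 + 79 + 80 + 82 + 82 + 81 + 82 + 88)/9 = 81.0000
Numerator Σ_{t=1}^{8}(x_t−x̄)(x_{t+1}−x̄) = -13.0000
Denominator Σ(x_t−x̄)² = 142.0000
r_1 = -13.0000 / 142.0000 = -0.092

-0.092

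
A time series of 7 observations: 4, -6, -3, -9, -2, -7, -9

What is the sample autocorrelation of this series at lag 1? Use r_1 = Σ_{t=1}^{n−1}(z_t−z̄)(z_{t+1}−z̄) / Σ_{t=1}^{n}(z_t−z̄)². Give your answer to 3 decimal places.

-0.218

Mean z̄ = (4 − 6 − 3 − 9 − 2 − 7 − 9)/7 = -4.5714
Deviations from mean: 8.5714, -1.4286, 1.5714, -4.4286, 2.5714, -2.4286, -4.4286
Σ(z_t−z̄)(z_{t+1}−z̄) = (-12.2449) + (-2.2449) + (-6.9592) + (-11.3878) + (-6.2449) + (10.7551) = -28.3265
Denominator Σ(z_t−z̄)² = 129.7143
r_1 = -28.3265 / 129.7143 = -0.218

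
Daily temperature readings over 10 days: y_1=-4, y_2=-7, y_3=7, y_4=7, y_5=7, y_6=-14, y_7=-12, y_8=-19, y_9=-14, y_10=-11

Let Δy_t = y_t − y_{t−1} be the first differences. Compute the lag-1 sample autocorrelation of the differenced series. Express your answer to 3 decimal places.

-0.171

First differences Δy: -3, 14, 0, 0, -21, 2, -7, 5, 3
Mean of differences = -0.7778
Numerator Σ(Δy_t−Δȳ)(Δy_{t+1}−Δȳ) = -124.0494
Denominator Σ(Δy_t−Δȳ)² = 727.5556
r_1(Δy) = -124.0494 / 727.5556 = -0.171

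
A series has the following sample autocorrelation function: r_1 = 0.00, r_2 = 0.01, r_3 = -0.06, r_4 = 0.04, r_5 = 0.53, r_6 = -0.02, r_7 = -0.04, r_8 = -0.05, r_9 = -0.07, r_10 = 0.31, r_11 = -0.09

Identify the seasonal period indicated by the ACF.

The largest autocorrelation is r_5 = 0.53, with a weaker echo at lag 10 (0.31); the remaining lags stay at or below 0.04.
The dominant spike at lag 5 indicates a seasonal period of 5.

5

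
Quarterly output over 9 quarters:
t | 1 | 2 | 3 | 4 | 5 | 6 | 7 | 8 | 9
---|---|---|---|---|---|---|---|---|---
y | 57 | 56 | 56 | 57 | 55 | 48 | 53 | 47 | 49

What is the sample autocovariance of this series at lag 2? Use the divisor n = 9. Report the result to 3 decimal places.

Mean ȳ = (57 + 56 + 56 + 57 + 55 + 48 + 53 + 47 + 49)/9 = 53.1111
Σ_{t=1}^{7}(y_t−ȳ)(y_{t+2}−ȳ) = 39.5309
γ_2 = 39.5309 / 9 = 4.392

4.392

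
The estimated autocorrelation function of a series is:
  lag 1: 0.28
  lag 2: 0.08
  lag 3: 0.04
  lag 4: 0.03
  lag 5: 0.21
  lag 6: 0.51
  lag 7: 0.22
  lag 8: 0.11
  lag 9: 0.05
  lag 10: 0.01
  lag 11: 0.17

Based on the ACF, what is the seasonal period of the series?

6

The largest autocorrelation is r_6 = 0.51; the remaining lags stay at or below 0.28. The elevated value at lag 1 (0.28), dropping to 0.08 at lag 2, reflects decaying short-term dependence rather than seasonality.
The dominant spike at lag 6 indicates a seasonal period of 6.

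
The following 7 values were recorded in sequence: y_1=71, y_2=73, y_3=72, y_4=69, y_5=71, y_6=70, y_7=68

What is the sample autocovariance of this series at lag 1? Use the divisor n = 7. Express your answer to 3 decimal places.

Mean ȳ = (71 + 73 + 72 + 69 + 71 + 70 + 68)/7 = 70.5714
Deviations: 0.4286, 2.4286, 1.4286, -1.5714, 0.4286, -0.5714, -2.5714
Σ_{t=1}^{6}(y_t−ȳ)(y_{t+1}−ȳ) = 2.8163
γ_1 = 2.8163 / 7 = 0.402

0.402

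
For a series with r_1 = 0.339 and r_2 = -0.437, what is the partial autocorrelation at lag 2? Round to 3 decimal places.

-0.624

φ_{22} = (r_2 − r_1²) / (1 − r_1²)
r_1² = (0.339)² = 0.114921
Numerator = -0.437 − 0.1149 = -0.5519; denominator = 1 − 0.1149 = 0.8851
φ_{22} = -0.5519 / 0.8851 = -0.624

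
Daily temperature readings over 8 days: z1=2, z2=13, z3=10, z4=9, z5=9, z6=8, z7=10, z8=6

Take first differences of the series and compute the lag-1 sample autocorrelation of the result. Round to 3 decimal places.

-0.258

First differences Δz: 11, -3, -1, 0, -1, 2, -4
Mean of differences = 0.5714
Numerator Σ(Δz_t−Δz̄)(Δz_{t+1}−Δz̄) = -38.6122
Denominator Σ(Δz_t−Δz̄)² = 149.7143
r_1(Δz) = -38.6122 / 149.7143 = -0.258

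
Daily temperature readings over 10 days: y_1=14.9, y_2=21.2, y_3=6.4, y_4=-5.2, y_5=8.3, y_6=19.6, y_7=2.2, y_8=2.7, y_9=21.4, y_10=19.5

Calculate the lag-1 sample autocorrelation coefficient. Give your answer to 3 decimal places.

0.109

Mean ȳ = (14.9 + 21.2 + 6.4 − 5.2 + 8.3 + 19.6 + 2.2 + 2.7 + 21.4 + 19.5)/10 = 11.1000
Numerator Σ_{t=1}^{9}(y_t−ȳ)(y_{t+1}−ȳ) = 88.4700
Denominator Σ(y_t−ȳ)² = 810.7400
r_1 = 88.4700 / 810.7400 = 0.109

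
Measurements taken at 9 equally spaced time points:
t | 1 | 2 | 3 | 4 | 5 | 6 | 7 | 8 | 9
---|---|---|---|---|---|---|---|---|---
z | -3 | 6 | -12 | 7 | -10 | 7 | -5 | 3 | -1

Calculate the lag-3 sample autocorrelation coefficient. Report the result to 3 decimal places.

Mean z̄ = (-3 + 6 − 12 + 7 − 10 + 7 − 5 + 3 − 1)/9 = -0.8889
Σ(z_t−z̄)(z_{t+3}−z̄) = (-16.6543) + (-62.7654) + (-87.6543) + (-32.4321) + (-35.4321) + (-0.8765) = -235.8148
Denominator Σ(z_t−z̄)² = 414.8889
r_3 = -235.8148 / 414.8889 = -0.568

-0.568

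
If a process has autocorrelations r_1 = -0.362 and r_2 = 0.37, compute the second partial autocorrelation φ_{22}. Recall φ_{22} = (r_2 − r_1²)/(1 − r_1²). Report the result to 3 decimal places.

φ_{22} = (r_2 − r_1²) / (1 − r_1²)
r_1² = (-0.362)² = 0.131044
Numerator = 0.37 − 0.1310 = 0.2390; denominator = 1 − 0.1310 = 0.8690
φ_{22} = 0.2390 / 0.8690 = 0.275

0.275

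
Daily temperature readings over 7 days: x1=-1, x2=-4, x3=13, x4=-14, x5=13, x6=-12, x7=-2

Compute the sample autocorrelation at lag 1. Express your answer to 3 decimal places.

-0.793

Mean x̄ = (-1 − 4 + 13 − 14 + 13 − 12 − 2)/7 = -1.0000
Deviations from mean: 0.0000, -3.0000, 14.0000, -13.0000, 14.0000, -11.0000, -1.0000
Σ(x_t−x̄)(x_{t+1}−x̄) = (0.0000) + (-42.0000) + (-182.0000) + (-182.0000) + (-154.0000) + (11.0000) = -549.0000
Denominator Σ(x_t−x̄)² = 692.0000
r_1 = -549.0000 / 692.0000 = -0.793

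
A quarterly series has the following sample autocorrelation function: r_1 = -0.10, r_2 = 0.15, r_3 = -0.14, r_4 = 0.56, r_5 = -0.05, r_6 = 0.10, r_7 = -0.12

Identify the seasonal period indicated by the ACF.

The largest autocorrelation is r_4 = 0.56; the remaining lags stay at or below 0.15.
The dominant spike at lag 4 indicates a seasonal period of 4.

4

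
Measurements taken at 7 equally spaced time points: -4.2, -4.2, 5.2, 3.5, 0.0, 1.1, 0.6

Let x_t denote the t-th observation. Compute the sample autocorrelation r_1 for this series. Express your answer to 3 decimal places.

0.172

Mean x̄ = (-4.2 − 4.2 + 5.2 + 3.5 + 0.0 + 1.1 + 0.6)/7 = 0.2857
Numerator Σ_{t=1}^{6}(x_t−x̄)(x_{t+1}−x̄) = 12.9784
Denominator Σ(x_t−x̄)² = 75.5686
r_1 = 12.9784 / 75.5686 = 0.172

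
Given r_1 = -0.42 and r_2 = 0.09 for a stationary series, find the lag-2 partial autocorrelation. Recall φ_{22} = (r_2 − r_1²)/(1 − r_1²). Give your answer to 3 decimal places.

-0.105

φ_{22} = (r_2 − r_1²) / (1 − r_1²)
r_1² = (-0.42)² = 0.1764
Numerator = 0.09 − 0.1764 = -0.0864; denominator = 1 − 0.1764 = 0.8236
φ_{22} = -0.0864 / 0.8236 = -0.105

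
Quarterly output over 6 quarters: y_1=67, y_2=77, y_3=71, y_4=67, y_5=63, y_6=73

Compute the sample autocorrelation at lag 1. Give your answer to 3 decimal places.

Mean ȳ = (67 + 77 + 71 + 67 + 63 + 73)/6 = 69.6667
Numerator Σ_{t=1}^{5}(y_t−ȳ)(y_{t+1}−ȳ) = -17.7778
Denominator Σ(y_t−ȳ)² = 125.3333
r_1 = -17.7778 / 125.3333 = -0.142

-0.142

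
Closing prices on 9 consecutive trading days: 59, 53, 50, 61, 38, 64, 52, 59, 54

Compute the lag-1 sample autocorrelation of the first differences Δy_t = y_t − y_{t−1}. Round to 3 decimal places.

-0.816

First differences Δy: -6, -3, 11, -23, 26, -12, 7, -5
Mean of differences = -0.6250
Numerator Σ(Δy_t−Δȳ)(Δy_{t+1}−Δȳ) = -1293.6406
Denominator Σ(Δy_t−Δȳ)² = 1585.8750
r_1(Δy) = -1293.6406 / 1585.8750 = -0.816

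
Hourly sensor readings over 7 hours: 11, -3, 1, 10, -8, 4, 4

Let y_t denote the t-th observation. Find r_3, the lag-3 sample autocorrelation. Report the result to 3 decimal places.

0.467

Mean ȳ = (11 − 3 + 1 + 10 − 8 + 4 + 4)/7 = 2.7143
Deviations from mean: 8.2857, -5.7143, -1.7143, 7.2857, -10.7143, 1.2857, 1.2857
Numerator Σ_{t=1}^{4}(y_t−ȳ)(y_{t+3}−ȳ) = 128.7551
Denominator Σ(y_t−ȳ)² = 275.4286
r_3 = 128.7551 / 275.4286 = 0.467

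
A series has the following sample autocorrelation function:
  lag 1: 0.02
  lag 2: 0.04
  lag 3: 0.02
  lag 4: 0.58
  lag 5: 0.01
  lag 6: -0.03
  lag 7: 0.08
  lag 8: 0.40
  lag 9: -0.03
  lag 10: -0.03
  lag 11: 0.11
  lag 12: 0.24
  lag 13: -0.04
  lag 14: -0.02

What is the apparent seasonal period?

4

The largest autocorrelation is r_4 = 0.58, with weaker echoes at lags 8 (0.40) and 12 (0.24); the remaining lags stay at or below 0.11.
The dominant spike at lag 4 indicates a seasonal period of 4.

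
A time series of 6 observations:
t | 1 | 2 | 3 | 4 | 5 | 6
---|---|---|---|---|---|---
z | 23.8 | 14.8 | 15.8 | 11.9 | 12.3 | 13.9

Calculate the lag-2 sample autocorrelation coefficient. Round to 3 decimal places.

0.100

Mean z̄ = (23.8 + 14.8 + 15.8 + 11.9 + 12.3 + 13.9)/6 = 15.4167
Numerator Σ_{t=1}^{4}(z_t−z̄)(z_{t+2}−z̄) = 9.5211
Denominator Σ(z_t−z̄)² = 95.1883
r_2 = 9.5211 / 95.1883 = 0.100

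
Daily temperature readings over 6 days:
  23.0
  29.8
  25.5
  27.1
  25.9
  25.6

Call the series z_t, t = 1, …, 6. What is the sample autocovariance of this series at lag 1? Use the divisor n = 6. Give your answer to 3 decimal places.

Mean z̄ = (23.0 + 29.8 + 25.5 + 27.1 + 25.9 + 25.6)/6 = 26.1500
Σ_{t=1}^{5}(z_t−z̄)(z_{t+1}−z̄) = -14.5875
γ_1 = -14.5875 / 6 = -2.431

-2.431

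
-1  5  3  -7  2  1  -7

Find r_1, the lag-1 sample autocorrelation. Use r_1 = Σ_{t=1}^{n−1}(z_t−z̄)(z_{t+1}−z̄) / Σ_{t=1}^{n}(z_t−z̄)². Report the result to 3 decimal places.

-0.207

Mean z̄ = (-1 + 5 + 3 − 7 + 2 + 1 − 7)/7 = -0.5714
Deviations from mean: -0.4286, 5.5714, 3.5714, -6.4286, 2.5714, 1.5714, -6.4286
Σ(z_t−z̄)(z_{t+1}−z̄) = (-2.3878) + (19.8980) + (-22.9592) + (-16.5306) + (4.0408) + (-10.1020) = -28.0408
Denominator Σ(z_t−z̄)² = 135.7143
r_1 = -28.0408 / 135.7143 = -0.207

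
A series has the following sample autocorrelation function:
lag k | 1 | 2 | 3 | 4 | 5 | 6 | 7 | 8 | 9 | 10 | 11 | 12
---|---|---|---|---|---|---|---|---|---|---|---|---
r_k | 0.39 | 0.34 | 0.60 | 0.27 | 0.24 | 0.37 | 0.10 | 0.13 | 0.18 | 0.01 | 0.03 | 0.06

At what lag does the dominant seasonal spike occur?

3

The largest autocorrelation is r_3 = 0.60; the remaining lags stay at or below 0.39. The elevated value at lag 1 (0.39), dropping to 0.34 at lag 2, reflects decaying short-term dependence rather than seasonality.
The dominant spike at lag 3 indicates a seasonal period of 3.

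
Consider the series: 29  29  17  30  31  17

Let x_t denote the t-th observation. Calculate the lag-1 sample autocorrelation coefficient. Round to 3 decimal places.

Mean x̄ = (29 + 29 + 17 + 30 + 31 + 17)/6 = 25.5000
Deviations from mean: 3.5000, 3.5000, -8.5000, 4.5000, 5.5000, -8.5000
Numerator Σ_{t=1}^{5}(x_t−x̄)(x_{t+1}−x̄) = -77.7500
Denominator Σ(x_t−x̄)² = 219.5000
r_1 = -77.7500 / 219.5000 = -0.354

-0.354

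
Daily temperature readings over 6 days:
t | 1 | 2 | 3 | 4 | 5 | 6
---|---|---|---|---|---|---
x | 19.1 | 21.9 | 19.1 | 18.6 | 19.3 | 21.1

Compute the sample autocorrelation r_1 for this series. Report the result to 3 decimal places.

-0.244

Mean x̄ = (19.1 + 21.9 + 19.1 + 18.6 + 19.3 + 21.1)/6 = 19.8500
Deviations from mean: -0.7500, 2.0500, -0.7500, -1.2500, -0.5500, 1.2500
Numerator Σ_{t=1}^{5}(x_t−x̄)(x_{t+1}−x̄) = -2.1375
Denominator Σ(x_t−x̄)² = 8.7550
r_1 = -2.1375 / 8.7550 = -0.244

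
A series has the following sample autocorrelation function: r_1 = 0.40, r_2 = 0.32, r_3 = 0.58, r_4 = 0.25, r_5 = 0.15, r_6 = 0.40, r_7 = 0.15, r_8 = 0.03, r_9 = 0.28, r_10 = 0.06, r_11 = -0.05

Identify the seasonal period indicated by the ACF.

3

The largest autocorrelation is r_3 = 0.58; the remaining lags stay at or below 0.40. The elevated value at lag 1 (0.40), dropping to 0.32 at lag 2, reflects decaying short-term dependence rather than seasonality.
The dominant spike at lag 3 indicates a seasonal period of 3.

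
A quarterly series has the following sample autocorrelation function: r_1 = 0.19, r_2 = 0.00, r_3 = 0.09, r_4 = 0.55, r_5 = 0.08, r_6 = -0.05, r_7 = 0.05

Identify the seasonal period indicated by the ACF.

4

The largest autocorrelation is r_4 = 0.55; the remaining lags stay at or below 0.19.
The dominant spike at lag 4 indicates a seasonal period of 4.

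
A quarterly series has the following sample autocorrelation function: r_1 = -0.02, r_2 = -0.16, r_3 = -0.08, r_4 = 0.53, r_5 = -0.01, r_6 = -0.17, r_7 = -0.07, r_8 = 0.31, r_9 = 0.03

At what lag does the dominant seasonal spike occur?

4

The largest autocorrelation is r_4 = 0.53, with a weaker echo at lag 8 (0.31); the remaining lags stay at or below 0.03.
The dominant spike at lag 4 indicates a seasonal period of 4.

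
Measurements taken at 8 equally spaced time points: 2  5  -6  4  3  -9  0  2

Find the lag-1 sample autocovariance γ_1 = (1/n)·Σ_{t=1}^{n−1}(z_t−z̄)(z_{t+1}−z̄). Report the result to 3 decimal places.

-7.330

Mean z̄ = (2 + 5 − 6 + 4 + 3 − 9 + 0 + 2)/8 = 0.1250
Deviations: 1.8750, 4.8750, -6.1250, 3.8750, 2.8750, -9.1250, -0.1250, 1.8750
Σ_{t=1}^{7}(z_t−z̄)(z_{t+1}−z̄) = -58.6406
γ_1 = -58.6406 / 8 = -7.330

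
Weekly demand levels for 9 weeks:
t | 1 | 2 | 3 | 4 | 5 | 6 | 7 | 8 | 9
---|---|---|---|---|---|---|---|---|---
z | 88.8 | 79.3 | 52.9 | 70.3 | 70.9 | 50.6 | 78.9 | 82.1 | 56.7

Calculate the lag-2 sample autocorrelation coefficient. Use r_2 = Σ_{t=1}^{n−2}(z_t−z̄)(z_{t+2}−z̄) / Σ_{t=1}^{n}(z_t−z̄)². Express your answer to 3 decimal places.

Mean z̄ = (88.8 + 79.3 + 52.9 + 70.3 + 70.9 + 50.6 + 78.9 + 82.1 + 56.7)/9 = 70.0556
Numerator Σ_{t=1}^{7}(z_t−z̄)(z_{t+2}−z̄) = -683.5395
Denominator Σ(z_t−z̄)² = 1512.0822
r_2 = -683.5395 / 1512.0822 = -0.452

-0.452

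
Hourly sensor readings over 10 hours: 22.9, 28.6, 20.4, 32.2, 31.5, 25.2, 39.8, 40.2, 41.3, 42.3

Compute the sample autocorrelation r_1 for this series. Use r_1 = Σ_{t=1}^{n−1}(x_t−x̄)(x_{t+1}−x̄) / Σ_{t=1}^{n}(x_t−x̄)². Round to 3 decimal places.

Mean x̄ = (22.9 + 28.6 + 20.4 + 32.2 + 31.5 + 25.2 + 39.8 + 40.2 + 41.3 + 42.3)/10 = 32.4400
Numerator Σ_{t=1}^{9}(x_t−x̄)(x_{t+1}−x̄) = 252.7284
Denominator Σ(x_t−x̄)² = 594.1840
r_1 = 252.7284 / 594.1840 = 0.425

0.425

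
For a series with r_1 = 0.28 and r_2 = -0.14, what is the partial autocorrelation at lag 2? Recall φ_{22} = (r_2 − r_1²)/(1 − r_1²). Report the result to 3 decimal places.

-0.237

φ_{22} = (r_2 − r_1²) / (1 − r_1²)
r_1² = (0.28)² = 0.0784
Numerator = -0.14 − 0.0784 = -0.2184; denominator = 1 − 0.0784 = 0.9216
φ_{22} = -0.2184 / 0.9216 = -0.237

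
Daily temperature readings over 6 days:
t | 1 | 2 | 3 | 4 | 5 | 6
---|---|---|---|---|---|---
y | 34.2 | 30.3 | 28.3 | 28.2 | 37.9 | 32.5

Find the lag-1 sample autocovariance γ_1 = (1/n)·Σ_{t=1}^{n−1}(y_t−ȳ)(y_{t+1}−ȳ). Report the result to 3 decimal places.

-0.533

Mean ȳ = (34.2 + 30.3 + 28.3 + 28.2 + 37.9 + 32.5)/6 = 31.9000
Σ_{t=1}^{5}(y_t−ȳ)(y_{t+1}−ȳ) = -3.2000
γ_1 = -3.2000 / 6 = -0.533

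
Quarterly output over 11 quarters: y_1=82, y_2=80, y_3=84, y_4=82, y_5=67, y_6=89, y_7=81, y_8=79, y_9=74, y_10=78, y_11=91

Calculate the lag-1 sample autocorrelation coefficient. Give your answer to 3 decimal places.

Mean ȳ = (82 + 80 + 84 + 82 + 67 + 89 + 81 + 79 + 74 + 78 + 91)/11 = 80.6364
Numerator Σ_{t=1}^{10}(y_t−ȳ)(y_{t+1}−ȳ) = -127.5868
Denominator Σ(y_t−ȳ)² = 432.5455
r_1 = -127.5868 / 432.5455 = -0.295

-0.295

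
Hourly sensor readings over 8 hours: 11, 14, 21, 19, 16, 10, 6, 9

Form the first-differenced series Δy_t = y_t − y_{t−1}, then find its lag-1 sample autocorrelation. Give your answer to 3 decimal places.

First differences Δy: 3, 7, -2, -3, -6, -4, 3
Mean of differences = -0.2857
Numerator Σ(Δy_t−Δȳ)(Δy_{t+1}−Δȳ) = 40.6327
Denominator Σ(Δy_t−Δȳ)² = 131.4286
r_1(Δy) = 40.6327 / 131.4286 = 0.309

0.309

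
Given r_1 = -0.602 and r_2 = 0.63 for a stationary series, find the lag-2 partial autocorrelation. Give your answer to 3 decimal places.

0.420

φ_{22} = (r_2 − r_1²) / (1 − r_1²)
r_1² = (-0.602)² = 0.362404
Numerator = 0.63 − 0.3624 = 0.2676; denominator = 1 − 0.3624 = 0.6376
φ_{22} = 0.2676 / 0.6376 = 0.420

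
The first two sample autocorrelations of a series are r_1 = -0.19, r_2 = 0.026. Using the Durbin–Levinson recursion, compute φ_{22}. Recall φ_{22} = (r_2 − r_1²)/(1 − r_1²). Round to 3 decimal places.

φ_{22} = (r_2 − r_1²) / (1 − r_1²)
r_1² = (-0.19)² = 0.0361
Numerator = 0.026 − 0.0361 = -0.0101; denominator = 1 − 0.0361 = 0.9639
φ_{22} = -0.0101 / 0.9639 = -0.010

-0.010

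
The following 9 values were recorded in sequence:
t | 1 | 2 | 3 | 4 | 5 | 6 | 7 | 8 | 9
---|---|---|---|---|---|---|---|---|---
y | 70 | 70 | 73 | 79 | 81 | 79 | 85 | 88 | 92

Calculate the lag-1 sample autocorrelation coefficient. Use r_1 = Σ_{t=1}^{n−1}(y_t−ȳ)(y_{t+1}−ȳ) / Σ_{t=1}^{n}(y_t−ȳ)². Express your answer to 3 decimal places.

Mean ȳ = (70 + 70 + 73 + 79 + 81 + 79 + 85 + 88 + 92)/9 = 79.6667
Numerator Σ_{t=1}^{8}(y_t−ȳ)(y_{t+1}−ȳ) = 304.2222
Denominator Σ(y_t−ȳ)² = 484.0000
r_1 = 304.2222 / 484.0000 = 0.629

0.629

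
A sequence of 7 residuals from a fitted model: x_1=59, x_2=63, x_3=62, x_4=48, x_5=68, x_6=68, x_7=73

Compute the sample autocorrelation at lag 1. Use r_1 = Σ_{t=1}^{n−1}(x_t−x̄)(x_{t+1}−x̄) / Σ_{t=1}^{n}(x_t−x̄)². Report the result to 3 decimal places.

Mean x̄ = (59 + 63 + 62 + 48 + 68 + 68 + 73)/7 = 63.0000
Σ(x_t−x̄)(x_{t+1}−x̄) = (0.0000) + (0.0000) + (15.0000) + (-75.0000) + (25.0000) + (50.0000) = 15.0000
Denominator Σ(x_t−x̄)² = 392.0000
r_1 = 15.0000 / 392.0000 = 0.038

0.038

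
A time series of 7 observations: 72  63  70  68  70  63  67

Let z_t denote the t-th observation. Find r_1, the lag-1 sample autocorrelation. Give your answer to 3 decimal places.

-0.512

Mean z̄ = (72 + 63 + 70 + 68 + 70 + 63 + 67)/7 = 67.5714
Numerator Σ_{t=1}^{6}(z_t−z̄)(z_{t+1}−z̄) = -37.7551
Denominator Σ(z_t−z̄)² = 73.7143
r_1 = -37.7551 / 73.7143 = -0.512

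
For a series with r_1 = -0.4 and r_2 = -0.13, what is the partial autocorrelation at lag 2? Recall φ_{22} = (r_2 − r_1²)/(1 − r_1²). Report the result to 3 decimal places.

-0.345

φ_{22} = (r_2 − r_1²) / (1 − r_1²)
r_1² = (-0.4)² = 0.16
Numerator = -0.13 − 0.1600 = -0.2900; denominator = 1 − 0.1600 = 0.8400
φ_{22} = -0.2900 / 0.8400 = -0.345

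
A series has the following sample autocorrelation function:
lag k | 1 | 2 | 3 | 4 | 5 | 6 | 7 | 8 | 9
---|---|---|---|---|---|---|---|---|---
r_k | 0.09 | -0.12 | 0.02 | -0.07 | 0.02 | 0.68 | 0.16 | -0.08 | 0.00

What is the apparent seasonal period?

The largest autocorrelation is r_6 = 0.68; the remaining lags stay at or below 0.16.
The dominant spike at lag 6 indicates a seasonal period of 6.

6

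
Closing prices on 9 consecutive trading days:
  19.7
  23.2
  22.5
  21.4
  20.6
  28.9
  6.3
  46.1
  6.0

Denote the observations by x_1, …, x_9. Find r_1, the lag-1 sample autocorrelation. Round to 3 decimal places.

Mean x̄ = (19.7 + 23.2 + 22.5 + 21.4 + 20.6 + 28.9 + 6.3 + 46.1 + 6.0)/9 = 21.6333
Numerator Σ_{t=1}^{8}(x_t−x̄)(x_{t+1}−x̄) = -878.2144
Denominator Σ(x_t−x̄)² = 1139.0000
r_1 = -878.2144 / 1139.0000 = -0.771

-0.771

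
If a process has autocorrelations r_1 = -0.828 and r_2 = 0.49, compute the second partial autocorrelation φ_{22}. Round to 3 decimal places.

-0.622

φ_{22} = (r_2 − r_1²) / (1 − r_1²)
r_1² = (-0.828)² = 0.685584
Numerator = 0.49 − 0.6856 = -0.1956; denominator = 1 − 0.6856 = 0.3144
φ_{22} = -0.1956 / 0.3144 = -0.622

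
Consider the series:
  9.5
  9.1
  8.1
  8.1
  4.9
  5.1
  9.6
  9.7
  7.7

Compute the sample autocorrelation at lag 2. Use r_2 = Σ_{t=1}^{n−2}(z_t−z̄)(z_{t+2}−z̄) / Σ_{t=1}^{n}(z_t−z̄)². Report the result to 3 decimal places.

-0.400

Mean z̄ = (9.5 + 9.1 + 8.1 + 8.1 + 4.9 + 5.1 + 9.6 + 9.7 + 7.7)/9 = 7.9778
Numerator Σ_{t=1}^{7}(z_t−z̄)(z_{t+2}−z̄) = -10.8043
Denominator Σ(z_t−z̄)² = 27.0356
r_2 = -10.8043 / 27.0356 = -0.400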